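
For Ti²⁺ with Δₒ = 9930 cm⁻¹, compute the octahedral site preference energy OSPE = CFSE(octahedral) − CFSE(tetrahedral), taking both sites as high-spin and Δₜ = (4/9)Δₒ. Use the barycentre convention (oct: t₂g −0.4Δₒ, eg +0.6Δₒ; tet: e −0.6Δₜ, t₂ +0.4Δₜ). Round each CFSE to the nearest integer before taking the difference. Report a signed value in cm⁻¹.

Group 4 minus oxidation state +2 gives a d² configuration for Ti²⁺.
In an octahedral site d² (HS) is t₂g² eg⁰, giving CFSE(oct) = -0.8Δₒ = -7944 cm⁻¹.
In a tetrahedral site the filling is e² t₂⁰: CFSE(tet) = -1.2Δₜ = -1.2 × (4/9)(9930) = -5296 cm⁻¹.
Subtracting, OSPE = -7944 − (-5296) = -2648 cm⁻¹.

-2648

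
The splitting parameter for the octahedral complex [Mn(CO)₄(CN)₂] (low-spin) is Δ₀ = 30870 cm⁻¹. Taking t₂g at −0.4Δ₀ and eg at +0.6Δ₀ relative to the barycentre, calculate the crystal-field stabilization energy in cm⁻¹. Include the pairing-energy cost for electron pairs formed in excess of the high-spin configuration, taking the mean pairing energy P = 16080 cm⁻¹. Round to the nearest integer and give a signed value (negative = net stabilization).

-29580

Ligand charges: 4×(+0) from CO and 2×(-1) from CN⁻ sum to -2; with overall charge +0, Mn is +2.
Mn²⁺: group 7, so d-count = 7 − 2 = 5.
Electron filling gives t₂g⁵ eg⁰.
The orbital stabilization is -2.0Δ₀ = -2.0 × 30870 = -61740 cm⁻¹.
Relative to high-spin t₂g³ eg² (0 paired), the low-spin configuration has 2 additional pairs, contributing +2 × 16080 = +32160 cm⁻¹.
Net CFSE = -61740 + 32160 = -29580 cm⁻¹.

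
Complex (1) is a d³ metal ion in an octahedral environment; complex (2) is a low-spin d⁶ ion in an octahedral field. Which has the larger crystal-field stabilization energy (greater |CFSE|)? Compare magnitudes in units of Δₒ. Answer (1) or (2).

(2)

(1): For octahedral d³ the high- and low-spin configurations coincide; t₂g³ eg⁰, CFSE = -1.2Δₒ.
(2): t2g^6 e_g^0, CFSE = -2.4Δₒ.
So (2) has the larger |CFSE|.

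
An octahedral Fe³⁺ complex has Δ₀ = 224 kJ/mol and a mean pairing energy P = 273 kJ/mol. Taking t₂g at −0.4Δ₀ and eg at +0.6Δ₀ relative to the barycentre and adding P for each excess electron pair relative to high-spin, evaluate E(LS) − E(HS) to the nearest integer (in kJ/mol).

98

Fe is in group 8, so Fe³⁺ is d⁵ (8 − 3 = 5).
High-spin: t₂g³ eg², CFSE = 0.0Δ₀ = 0 kJ/mol.
Low-spin: t₂g⁵ eg⁰, orbital CFSE = -2.0Δ₀ = -448 kJ/mol; plus 2 excess pairs × P = +546 kJ/mol; total 98 kJ/mol.
The difference is 98 − (0) = 98 kJ/mol, so high-spin lies lower.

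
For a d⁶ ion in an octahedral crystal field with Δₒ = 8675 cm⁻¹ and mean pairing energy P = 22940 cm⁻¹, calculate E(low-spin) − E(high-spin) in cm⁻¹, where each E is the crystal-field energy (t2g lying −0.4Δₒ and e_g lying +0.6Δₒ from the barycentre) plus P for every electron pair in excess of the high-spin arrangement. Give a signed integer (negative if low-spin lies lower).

28530

High-spin: t2g^4 e_g^2, CFSE = -0.4Δₒ = -3470 cm⁻¹.
Low-spin t2g^6 e_g^0 gives -2.4Δₒ = -20820 cm⁻¹, but forming 2 extra pairs costs 2P = 45880 cm⁻¹, so E(LS) = -20820 + 45880 = 25060 cm⁻¹.
E(LS) − E(HS) = 25060 − (-3470) = 28530 cm⁻¹.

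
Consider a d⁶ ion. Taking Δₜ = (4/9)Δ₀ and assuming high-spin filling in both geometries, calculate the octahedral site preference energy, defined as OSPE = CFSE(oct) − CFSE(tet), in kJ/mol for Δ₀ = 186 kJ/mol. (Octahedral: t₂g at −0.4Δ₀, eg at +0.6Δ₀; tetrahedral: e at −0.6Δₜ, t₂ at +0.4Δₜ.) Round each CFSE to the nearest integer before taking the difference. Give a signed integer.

Octahedral (high-spin): t2g^4 e_g^2, CFSE = 4(−0.4) + 2(+0.6) = -0.4Δ₀ = -0.4 × 186 = -74 kJ/mol.
Tetrahedral: e^3 t2^3, CFSE = 3(−0.6) + 3(+0.4) = -0.6Δₜ = -0.6 × (4/9) × 186 = -50 kJ/mol.
OSPE = CFSE(oct) − CFSE(tet) = -74 − (-50) = -24 kJ/mol.

-24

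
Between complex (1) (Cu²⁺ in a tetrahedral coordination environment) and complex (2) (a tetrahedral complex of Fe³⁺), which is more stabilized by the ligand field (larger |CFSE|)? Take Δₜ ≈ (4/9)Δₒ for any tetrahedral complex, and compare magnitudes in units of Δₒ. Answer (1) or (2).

(1)

(1): Cu²⁺: group 11, so d-count = 11 − 2 = 9; With tetrahedral geometry the complex is necessarily high-spin; e⁴ t₂⁵, CFSE = -0.4Δₜ ≈ -0.18Δₒ.
(2): Fe³⁺: group 8, so d-count = 8 − 3 = 5; Tetrahedral splitting is small, so the complex is high-spin; e^2 t2^3, CFSE = 0.0Δₜ ≈ 0.00Δₒ.
So (1) has the larger |CFSE|.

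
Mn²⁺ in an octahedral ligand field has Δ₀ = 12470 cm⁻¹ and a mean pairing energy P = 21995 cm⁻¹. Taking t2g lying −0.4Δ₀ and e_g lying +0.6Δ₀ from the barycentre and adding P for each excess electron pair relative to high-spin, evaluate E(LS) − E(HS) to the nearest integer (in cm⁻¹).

19050

Mn sits in group 7; removing 2 electrons leaves Mn²⁺ with 7 − 2 = 5 d electrons.
High-spin: t2g^3 e_g^2, CFSE = 0.0Δ₀ = 0 cm⁻¹.
Low-spin: t2g^5 e_g^0, orbital CFSE = -2.0Δ₀ = -24940 cm⁻¹; plus 2 excess pairs × P = +43990 cm⁻¹; total 19050 cm⁻¹.
The difference is 19050 − (0) = 19050 cm⁻¹, so high-spin lies lower.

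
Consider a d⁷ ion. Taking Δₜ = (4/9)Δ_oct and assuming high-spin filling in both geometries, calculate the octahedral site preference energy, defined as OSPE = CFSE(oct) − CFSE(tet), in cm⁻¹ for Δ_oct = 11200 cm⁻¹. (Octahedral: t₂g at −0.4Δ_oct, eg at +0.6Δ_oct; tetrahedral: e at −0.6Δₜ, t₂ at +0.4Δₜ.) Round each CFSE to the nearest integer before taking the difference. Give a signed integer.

Octahedral (high-spin): t2g^5 e_g^2, CFSE = 5(−0.4) + 2(+0.6) = -0.8Δ_oct = -0.8 × 11200 = -8960 cm⁻¹.
In a tetrahedral site the filling is e^4 t2^3: CFSE(tet) = -1.2Δₜ = -1.2 × (4/9)(11200) = -5973 cm⁻¹.
OSPE = CFSE(oct) − CFSE(tet) = -8960 − (-5973) = -2987 cm⁻¹.

-2987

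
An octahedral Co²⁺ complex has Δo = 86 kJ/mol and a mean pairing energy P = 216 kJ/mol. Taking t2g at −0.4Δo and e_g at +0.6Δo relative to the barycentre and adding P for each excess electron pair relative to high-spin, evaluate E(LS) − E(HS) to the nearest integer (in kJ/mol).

Co is in group 9, so Co²⁺ is d⁷ (9 − 2 = 7).
High-spin d⁷ fills as t2g^5 e_g^2 with CFSE 5(−0.4) + 2(+0.6) = -0.8Δo = -69 kJ/mol.
Low-spin: t2g^6 e_g^1, orbital CFSE = -1.8Δo = -155 kJ/mol; plus 1 excess pair × P = +216 kJ/mol; total 61 kJ/mol.
The difference is 61 − (-69) = 130 kJ/mol, so high-spin lies lower.

130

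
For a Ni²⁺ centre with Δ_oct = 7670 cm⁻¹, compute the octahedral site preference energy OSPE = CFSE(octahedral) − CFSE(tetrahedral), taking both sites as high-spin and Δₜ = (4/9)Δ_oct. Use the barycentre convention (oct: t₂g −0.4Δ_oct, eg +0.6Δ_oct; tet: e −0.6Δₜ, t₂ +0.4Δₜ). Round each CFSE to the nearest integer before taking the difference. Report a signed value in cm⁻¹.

-6477

Ni sits in group 10; removing 2 electrons leaves Ni²⁺ with 10 − 2 = 8 d electrons.
Octahedral (high-spin): t2g^6 e_g^2, CFSE = 6(−0.4) + 2(+0.6) = -1.2Δ_oct = -1.2 × 7670 = -9204 cm⁻¹.
Tetrahedral: e^4 t2^4, CFSE = 4(−0.6) + 4(+0.4) = -0.8Δₜ = -0.8 × (4/9) × 7670 = -2727 cm⁻¹.
OSPE = CFSE(oct) − CFSE(tet) = -9204 − (-2727) = -6477 cm⁻¹.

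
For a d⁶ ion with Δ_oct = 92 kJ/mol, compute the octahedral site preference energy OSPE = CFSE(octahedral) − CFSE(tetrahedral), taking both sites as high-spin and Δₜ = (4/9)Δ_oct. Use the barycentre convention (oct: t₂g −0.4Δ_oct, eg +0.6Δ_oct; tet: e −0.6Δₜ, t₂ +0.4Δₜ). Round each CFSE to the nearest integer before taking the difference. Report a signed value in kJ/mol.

-12

Octahedral (high-spin): t₂g⁴ eg², CFSE = 4(−0.4) + 2(+0.6) = -0.4Δ_oct = -0.4 × 92 = -37 kJ/mol.
In a tetrahedral site the filling is e³ t₂³: CFSE(tet) = -0.6Δₜ = -0.6 × (4/9)(92) = -25 kJ/mol.
Subtracting, OSPE = -37 − (-25) = -12 kJ/mol.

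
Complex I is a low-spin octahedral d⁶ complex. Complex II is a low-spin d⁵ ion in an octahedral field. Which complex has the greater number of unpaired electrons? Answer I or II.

II

I: t2g^6 e_g^0 → 0 unpaired.
II: t2g^5 e_g^0 → 1 unpaired.
So II has more unpaired electrons.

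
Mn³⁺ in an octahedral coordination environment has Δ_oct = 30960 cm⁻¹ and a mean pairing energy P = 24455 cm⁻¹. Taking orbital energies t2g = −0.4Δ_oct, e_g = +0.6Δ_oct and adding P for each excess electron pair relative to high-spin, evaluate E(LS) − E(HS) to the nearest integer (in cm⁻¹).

Group 7 minus oxidation state +3 gives a d⁴ configuration for Mn³⁺.
In the high-spin limit (t2g^3 e_g^1) the orbital term is -0.6Δ_oct = -18576 cm⁻¹, with no excess pairing.
Low-spin: t2g^4 e_g^0, orbital CFSE = -1.6Δ_oct = -49536 cm⁻¹; plus 1 excess pair × P = +24455 cm⁻¹; total -25081 cm⁻¹.
The difference is -25081 − (-18576) = -6505 cm⁻¹, so low-spin lies lower.

-6505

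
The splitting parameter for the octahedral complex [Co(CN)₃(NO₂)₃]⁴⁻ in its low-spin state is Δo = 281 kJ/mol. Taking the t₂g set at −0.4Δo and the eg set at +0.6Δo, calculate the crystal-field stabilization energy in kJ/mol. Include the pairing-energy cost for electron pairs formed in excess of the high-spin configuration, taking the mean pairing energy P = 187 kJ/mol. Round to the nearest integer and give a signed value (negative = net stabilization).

-319

Ligand charges: 3×(-1) from CN⁻ and 3×(-1) from NO₂⁻ sum to -6; with overall charge -4, Co is +2.
Co sits in group 9; removing 2 electrons leaves Co²⁺ with 9 − 2 = 7 d electrons.
The d⁷ electrons fill as t₂g⁶ eg¹.
CFSE(orbital) = 6×(-0.4Δo) + 1×(0.6Δo) = -1.8Δo; with Δo = 281 kJ/mol that is -506 kJ/mol.
High-spin d⁷ would be t₂g⁵ eg² with 2 pairs; low-spin has 3, so 1 excess pair costs +1P = +187 kJ/mol.
Combining: -506 + 187 = -319 kJ/mol.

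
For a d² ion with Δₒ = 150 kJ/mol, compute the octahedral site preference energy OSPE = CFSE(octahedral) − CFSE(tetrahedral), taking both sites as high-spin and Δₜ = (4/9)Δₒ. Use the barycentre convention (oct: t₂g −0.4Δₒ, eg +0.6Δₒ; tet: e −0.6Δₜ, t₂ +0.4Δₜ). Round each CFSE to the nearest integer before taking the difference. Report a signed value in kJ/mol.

Octahedral high-spin t2g^2 e_g^0: CFSE = -0.8 × 150 = -120 kJ/mol.
Tetrahedral e^2 t2^0 gives -1.2Δₜ = -1.2 × (4/9) × 150 = -80 kJ/mol.
OSPE = CFSE(oct) − CFSE(tet) = -120 − (-80) = -40 kJ/mol.

-40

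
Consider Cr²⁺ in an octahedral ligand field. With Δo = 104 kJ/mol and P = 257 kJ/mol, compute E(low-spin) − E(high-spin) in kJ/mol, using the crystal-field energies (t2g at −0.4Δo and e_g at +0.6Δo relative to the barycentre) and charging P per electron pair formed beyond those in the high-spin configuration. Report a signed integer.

Cr is in group 6, so Cr²⁺ is d⁴ (6 − 2 = 4).
High-spin: t2g^3 e_g^1, CFSE = -0.6Δo = -62 kJ/mol.
Low-spin: t2g^4 e_g^0, orbital CFSE = -1.6Δo = -166 kJ/mol; plus 1 excess pair × P = +257 kJ/mol; total 91 kJ/mol.
Thus E(LS) − E(HS) = 153 kJ/mol.

153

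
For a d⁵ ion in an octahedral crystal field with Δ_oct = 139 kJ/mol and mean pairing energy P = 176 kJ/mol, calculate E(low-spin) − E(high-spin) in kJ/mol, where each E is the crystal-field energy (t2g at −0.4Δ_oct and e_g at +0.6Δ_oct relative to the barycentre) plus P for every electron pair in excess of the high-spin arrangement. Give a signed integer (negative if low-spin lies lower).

74

High-spin d⁵ fills as t2g^3 e_g^2 with CFSE 3(−0.4) + 2(+0.6) = 0.0Δ_oct = 0 kJ/mol.
Low-spin: t2g^5 e_g^0, orbital CFSE = -2.0Δ_oct = -278 kJ/mol; plus 2 excess pairs × P = +352 kJ/mol; total 74 kJ/mol.
The difference is 74 − (0) = 74 kJ/mol, so high-spin lies lower.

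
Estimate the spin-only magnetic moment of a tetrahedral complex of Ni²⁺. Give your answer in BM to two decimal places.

2.83 BM

Ni is in group 10, so Ni²⁺ is d⁸ (10 − 2 = 8).
Tetrahedral fields are weak (Δₜ ≈ 4/9 Δₒ), so electrons fill high-spin.
Configuration: e⁴ t₂⁴ → 2 unpaired electrons.
μ(spin-only) = √[2(2+2)] = √8 ≈ 2.83 BM.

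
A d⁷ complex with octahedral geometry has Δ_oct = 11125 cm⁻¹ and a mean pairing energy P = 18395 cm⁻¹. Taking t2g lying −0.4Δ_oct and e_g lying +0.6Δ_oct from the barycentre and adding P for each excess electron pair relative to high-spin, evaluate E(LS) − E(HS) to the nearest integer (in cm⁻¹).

In the high-spin limit (t2g^5 e_g^2) the orbital term is -0.8Δ_oct = -8900 cm⁻¹, with no excess pairing.
For low-spin the configuration is t2g^6 e_g^1: orbital energy -1.8 × 11125 = -20025 cm⁻¹, and 1 additional pair relative to high-spin adds 18395 cm⁻¹, giving -1630 cm⁻¹.
The difference is -1630 − (-8900) = 7270 cm⁻¹, so high-spin lies lower.

7270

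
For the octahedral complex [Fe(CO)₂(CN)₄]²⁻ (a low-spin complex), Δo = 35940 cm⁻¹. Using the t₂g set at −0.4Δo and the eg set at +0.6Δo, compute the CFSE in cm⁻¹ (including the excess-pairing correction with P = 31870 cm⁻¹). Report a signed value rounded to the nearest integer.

Ligand charges: 2×(+0) from CO and 4×(-1) from CN⁻ sum to -4; with overall charge -2, Fe is +2.
Fe sits in group 8; removing 2 electrons leaves Fe²⁺ with 8 − 2 = 6 d electrons.
Electron filling gives t₂g⁶ eg⁰.
CFSE(orbital) = 6×(-0.4Δo) + 0×(0.6Δo) = -2.4Δo; with Δo = 35940 cm⁻¹ that is -86256 cm⁻¹.
Relative to high-spin t₂g⁴ eg² (1 paired), the low-spin configuration has 2 additional pairs, contributing +2 × 31870 = +63740 cm⁻¹.
Overall CFSE = -86256 + 63740 = -22516 cm⁻¹.

-22516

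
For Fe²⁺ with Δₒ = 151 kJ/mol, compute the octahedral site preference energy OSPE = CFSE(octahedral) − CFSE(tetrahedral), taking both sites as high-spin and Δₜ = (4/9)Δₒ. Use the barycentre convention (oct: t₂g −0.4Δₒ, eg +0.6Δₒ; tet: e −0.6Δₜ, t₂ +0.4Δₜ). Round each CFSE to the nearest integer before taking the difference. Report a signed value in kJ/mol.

-20

Fe²⁺: group 8, so d-count = 8 − 2 = 6.
In an octahedral site d⁶ (HS) is t₂g⁴ eg², giving CFSE(oct) = -0.4Δₒ = -60 kJ/mol.
Tetrahedral e³ t₂³ gives -0.6Δₜ = -0.6 × (4/9) × 151 = -40 kJ/mol.
Subtracting, OSPE = -60 − (-40) = -20 kJ/mol.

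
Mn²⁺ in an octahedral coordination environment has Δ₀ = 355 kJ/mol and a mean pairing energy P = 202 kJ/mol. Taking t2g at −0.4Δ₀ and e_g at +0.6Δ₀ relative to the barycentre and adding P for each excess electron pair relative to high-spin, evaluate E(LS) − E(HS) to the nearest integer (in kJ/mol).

-306

Group 7 minus oxidation state +2 gives a d⁵ configuration for Mn²⁺.
In the high-spin limit (t2g^3 e_g^2) the orbital term is 0.0Δ₀ = 0 kJ/mol, with no excess pairing.
Low-spin t2g^5 e_g^0 gives -2.0Δ₀ = -710 kJ/mol, but forming 2 extra pairs costs 2P = 404 kJ/mol, so E(LS) = -710 + 404 = -306 kJ/mol.
E(LS) − E(HS) = -306 − (0) = -306 kJ/mol.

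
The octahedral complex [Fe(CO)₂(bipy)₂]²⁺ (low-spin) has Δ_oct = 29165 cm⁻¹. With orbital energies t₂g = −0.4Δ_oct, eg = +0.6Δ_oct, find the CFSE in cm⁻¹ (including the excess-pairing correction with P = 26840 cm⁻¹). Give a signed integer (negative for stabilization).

-16316

Ligand charges: 2×(+0) from CO and 2×(+0) from bipy sum to +0; with overall charge +2, Fe is +2.
Fe is in group 8, so Fe²⁺ is d⁶ (8 − 2 = 6).
The d⁶ electrons fill as t₂g⁶ eg⁰.
CFSE(orbital) = 6×(-0.4Δ_oct) + 0×(0.6Δ_oct) = -2.4Δ_oct; with Δ_oct = 29165 cm⁻¹ that is -69996 cm⁻¹.
Pairing penalty: 3 pairs vs 1 in the high-spin reference → 2 extra × P = 53680 cm⁻¹.
Combining: -69996 + 53680 = -16316 cm⁻¹.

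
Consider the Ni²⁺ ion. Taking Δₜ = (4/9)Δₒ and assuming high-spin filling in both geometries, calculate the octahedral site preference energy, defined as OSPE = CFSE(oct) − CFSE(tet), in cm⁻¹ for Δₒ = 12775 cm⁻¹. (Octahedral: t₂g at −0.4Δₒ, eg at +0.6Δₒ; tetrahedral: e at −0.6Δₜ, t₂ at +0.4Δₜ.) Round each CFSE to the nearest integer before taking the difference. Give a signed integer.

Ni sits in group 10; removing 2 electrons leaves Ni²⁺ with 10 − 2 = 8 d electrons.
Octahedral high-spin t2g^6 e_g^2: CFSE = -1.2 × 12775 = -15330 cm⁻¹.
In a tetrahedral site the filling is e^4 t2^4: CFSE(tet) = -0.8Δₜ = -0.8 × (4/9)(12775) = -4542 cm⁻¹.
OSPE = -15330 − (-4542) = -10788 cm⁻¹.

-10788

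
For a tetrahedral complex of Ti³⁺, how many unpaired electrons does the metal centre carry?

1

Ti is in group 4, so Ti³⁺ is d¹ (4 − 3 = 1).
Tetrahedral splitting is small, so the complex is high-spin.
Configuration: e^1 t2^0, giving 1 unpaired electron.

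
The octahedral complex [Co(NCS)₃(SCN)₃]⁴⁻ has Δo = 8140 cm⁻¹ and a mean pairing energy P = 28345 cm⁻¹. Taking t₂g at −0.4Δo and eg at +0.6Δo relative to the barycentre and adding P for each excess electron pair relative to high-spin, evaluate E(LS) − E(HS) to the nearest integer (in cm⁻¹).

Ligand charges: 3×(-1) from NCS⁻ and 3×(-1) from SCN⁻ sum to -6; with overall charge -4, Co is +2.
Group 9 minus oxidation state +2 gives a d⁷ configuration for Co²⁺.
In the high-spin limit (t₂g⁵ eg²) the orbital term is -0.8Δo = -6512 cm⁻¹, with no excess pairing.
For low-spin the configuration is t₂g⁶ eg¹: orbital energy -1.8 × 8140 = -14652 cm⁻¹, and 1 additional pair relative to high-spin adds 28345 cm⁻¹, giving 13693 cm⁻¹.
Thus E(LS) − E(HS) = 20205 cm⁻¹.

20205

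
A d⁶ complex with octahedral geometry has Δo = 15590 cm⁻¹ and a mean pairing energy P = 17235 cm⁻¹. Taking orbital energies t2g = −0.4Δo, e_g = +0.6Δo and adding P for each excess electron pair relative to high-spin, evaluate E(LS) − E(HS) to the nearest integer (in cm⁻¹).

3290

In the high-spin limit (t2g^4 e_g^2) the orbital term is -0.4Δo = -6236 cm⁻¹, with no excess pairing.
Low-spin t2g^6 e_g^0 gives -2.4Δo = -37416 cm⁻¹, but forming 2 extra pairs costs 2P = 34470 cm⁻¹, so E(LS) = -37416 + 34470 = -2946 cm⁻¹.
E(LS) − E(HS) = -2946 − (-6236) = 3290 cm⁻¹.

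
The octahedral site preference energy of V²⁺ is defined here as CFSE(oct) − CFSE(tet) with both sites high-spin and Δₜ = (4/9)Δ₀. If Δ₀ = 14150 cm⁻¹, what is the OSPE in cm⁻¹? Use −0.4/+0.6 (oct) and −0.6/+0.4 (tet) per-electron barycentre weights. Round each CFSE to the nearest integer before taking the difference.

V²⁺: group 5, so d-count = 5 − 2 = 3.
Octahedral (high-spin): t₂g³ eg⁰, CFSE = 3(−0.4) + 0(+0.6) = -1.2Δ₀ = -1.2 × 14150 = -16980 cm⁻¹.
Tetrahedral: e² t₂¹, CFSE = 2(−0.6) + 1(+0.4) = -0.8Δₜ = -0.8 × (4/9) × 14150 = -5031 cm⁻¹.
OSPE = -16980 − (-5031) = -11949 cm⁻¹.

-11949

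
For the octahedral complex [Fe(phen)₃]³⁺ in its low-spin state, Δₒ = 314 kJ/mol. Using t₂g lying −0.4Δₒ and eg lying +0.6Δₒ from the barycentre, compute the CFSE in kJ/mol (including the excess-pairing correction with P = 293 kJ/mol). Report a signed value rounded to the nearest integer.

-42

phen is neutral, so the +3 overall charge sits on Fe: oxidation state +3.
Fe³⁺: group 8, so d-count = 8 − 3 = 5.
Electron filling gives t₂g⁵ eg⁰.
The orbital stabilization is -2.0Δₒ = -2.0 × 314 = -628 kJ/mol.
High-spin d⁵ would be t₂g³ eg² with 0 pairs; low-spin has 2, so 2 excess pairs cost +2P = +586 kJ/mol.
Net CFSE = -628 + 586 = -42 kJ/mol.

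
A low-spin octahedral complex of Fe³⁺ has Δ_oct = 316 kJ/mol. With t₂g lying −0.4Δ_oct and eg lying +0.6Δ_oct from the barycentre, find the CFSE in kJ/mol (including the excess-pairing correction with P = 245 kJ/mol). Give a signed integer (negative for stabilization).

-142

Group 8 minus oxidation state +3 gives a d⁵ configuration for Fe³⁺.
Configuration: t₂g⁵ eg⁰.
CFSE(orbital) = 5×(-0.4Δ_oct) + 0×(0.6Δ_oct) = -2.0Δ_oct; with Δ_oct = 316 kJ/mol that is -632 kJ/mol.
High-spin d⁵ would be t₂g³ eg² with 0 pairs; low-spin has 2, so 2 excess pairs cost +2P = +490 kJ/mol.
Net CFSE = -632 + 490 = -142 kJ/mol.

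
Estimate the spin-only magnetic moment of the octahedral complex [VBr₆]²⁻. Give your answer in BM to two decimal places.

1.73 BM

Each Br⁻ contributes -1; 6 × (-1) = -6. With overall charge -2, V is in the +4 oxidation state.
V⁴⁺: group 5, so d-count = 5 − 4 = 1.
For octahedral d¹ the high- and low-spin configurations coincide.
Configuration: t2g^1 e_g^0 → 1 unpaired electron.
μ(spin-only) = √[1(1+2)] = √3 ≈ 1.73 BM.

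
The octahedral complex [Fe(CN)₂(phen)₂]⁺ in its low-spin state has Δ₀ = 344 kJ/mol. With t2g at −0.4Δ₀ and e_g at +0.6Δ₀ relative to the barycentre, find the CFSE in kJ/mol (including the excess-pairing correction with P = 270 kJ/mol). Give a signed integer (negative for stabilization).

-148

Ligand charges: 2×(-1) from CN⁻ and 2×(+0) from phen sum to -2; with overall charge +1, Fe is +3.
Fe is in group 8, so Fe³⁺ is d⁵ (8 − 3 = 5).
Configuration: t2g^5 e_g^0.
CFSE(orbital) = 5×(-0.4Δ₀) + 0×(0.6Δ₀) = -2.0Δ₀; with Δ₀ = 344 kJ/mol that is -688 kJ/mol.
High-spin d⁵ would be t2g^3 e_g^2 with 0 pairs; low-spin has 2, so 2 excess pairs cost +2P = +540 kJ/mol.
Overall CFSE = -688 + 540 = -148 kJ/mol.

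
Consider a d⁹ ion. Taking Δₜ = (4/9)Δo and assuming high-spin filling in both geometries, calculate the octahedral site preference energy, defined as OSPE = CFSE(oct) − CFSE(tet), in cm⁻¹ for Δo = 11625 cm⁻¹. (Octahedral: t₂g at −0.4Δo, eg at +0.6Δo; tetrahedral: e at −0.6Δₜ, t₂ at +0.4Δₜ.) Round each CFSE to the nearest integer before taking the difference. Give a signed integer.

-4908

Octahedral high-spin t₂g⁶ eg³: CFSE = -0.6 × 11625 = -6975 cm⁻¹.
In a tetrahedral site the filling is e⁴ t₂⁵: CFSE(tet) = -0.4Δₜ = -0.4 × (4/9)(11625) = -2067 cm⁻¹.
Subtracting, OSPE = -6975 − (-2067) = -4908 cm⁻¹.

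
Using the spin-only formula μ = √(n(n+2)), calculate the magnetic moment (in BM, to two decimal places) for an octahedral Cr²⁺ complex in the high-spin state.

Cr is in group 6, so Cr²⁺ is d⁴ (6 − 2 = 4).
Configuration: t₂g³ eg¹ → 4 unpaired electrons.
μ(spin-only) = √[4(4+2)] = √24 ≈ 4.90 BM.

4.90 BM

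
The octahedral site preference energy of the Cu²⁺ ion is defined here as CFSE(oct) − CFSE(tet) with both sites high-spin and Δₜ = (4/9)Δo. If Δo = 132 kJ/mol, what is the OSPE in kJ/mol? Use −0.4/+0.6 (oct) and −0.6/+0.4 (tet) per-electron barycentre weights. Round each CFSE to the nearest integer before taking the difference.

Cu sits in group 11; removing 2 electrons leaves Cu²⁺ with 11 − 2 = 9 d electrons.
Octahedral (high-spin): t2g^6 e_g^3, CFSE = 6(−0.4) + 3(+0.6) = -0.6Δo = -0.6 × 132 = -79 kJ/mol.
In a tetrahedral site the filling is e^4 t2^5: CFSE(tet) = -0.4Δₜ = -0.4 × (4/9)(132) = -23 kJ/mol.
OSPE = -79 − (-23) = -56 kJ/mol.

-56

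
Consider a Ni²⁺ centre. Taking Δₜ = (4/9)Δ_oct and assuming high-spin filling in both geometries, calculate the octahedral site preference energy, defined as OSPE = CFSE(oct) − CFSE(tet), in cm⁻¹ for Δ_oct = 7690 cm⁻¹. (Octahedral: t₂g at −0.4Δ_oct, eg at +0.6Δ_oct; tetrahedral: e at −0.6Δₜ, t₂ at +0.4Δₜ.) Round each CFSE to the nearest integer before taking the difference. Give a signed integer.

Group 10 minus oxidation state +2 gives a d⁸ configuration for Ni²⁺.
Octahedral high-spin t₂g⁶ eg²: CFSE = -1.2 × 7690 = -9228 cm⁻¹.
Tetrahedral e⁴ t₂⁴ gives -0.8Δₜ = -0.8 × (4/9) × 7690 = -2734 cm⁻¹.
Subtracting, OSPE = -9228 − (-2734) = -6494 cm⁻¹.

-6494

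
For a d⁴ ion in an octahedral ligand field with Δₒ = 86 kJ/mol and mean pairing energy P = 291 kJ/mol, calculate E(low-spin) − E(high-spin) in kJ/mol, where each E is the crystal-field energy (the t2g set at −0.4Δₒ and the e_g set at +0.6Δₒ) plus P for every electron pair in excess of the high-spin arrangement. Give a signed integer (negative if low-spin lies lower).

205

In the high-spin limit (t2g^3 e_g^1) the orbital term is -0.6Δₒ = -52 kJ/mol, with no excess pairing.
Low-spin t2g^4 e_g^0 gives -1.6Δₒ = -138 kJ/mol, but forming 1 extra pair costs 1P = 291 kJ/mol, so E(LS) = -138 + 291 = 153 kJ/mol.
E(LS) − E(HS) = 153 − (-52) = 205 kJ/mol.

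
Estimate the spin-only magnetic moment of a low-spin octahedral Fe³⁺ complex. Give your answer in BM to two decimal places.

1.73 BM

Fe is in group 8, so Fe³⁺ is d⁵ (8 − 3 = 5).
Configuration: t2g^5 e_g^0 → 1 unpaired electron.
μ(spin-only) = √[1(1+2)] = √3 ≈ 1.73 BM.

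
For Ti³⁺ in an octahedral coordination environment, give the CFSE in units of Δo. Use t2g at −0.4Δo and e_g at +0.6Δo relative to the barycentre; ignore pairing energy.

-0.4 Δo

Ti sits in group 4; removing 3 electrons leaves Ti³⁺ with 4 − 3 = 1 d electrons.
For octahedral d¹ the high- and low-spin configurations coincide.
Configuration: t2g^1 e_g^0.
CFSE = 1(-0.4Δo) + 0(0.6Δo) = -0.4Δo + 0.0Δo = -0.4Δo.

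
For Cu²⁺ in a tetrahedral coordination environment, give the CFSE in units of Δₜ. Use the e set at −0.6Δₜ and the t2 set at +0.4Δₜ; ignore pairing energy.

-0.4 Δₜ

Group 11 minus oxidation state +2 gives a d⁹ configuration for Cu²⁺.
With tetrahedral geometry the complex is necessarily high-spin.
Configuration: e^4 t2^5.
CFSE = 4(-0.6Δₜ) + 5(0.4Δₜ) = -2.4Δₜ + 2.0Δₜ = -0.4Δₜ.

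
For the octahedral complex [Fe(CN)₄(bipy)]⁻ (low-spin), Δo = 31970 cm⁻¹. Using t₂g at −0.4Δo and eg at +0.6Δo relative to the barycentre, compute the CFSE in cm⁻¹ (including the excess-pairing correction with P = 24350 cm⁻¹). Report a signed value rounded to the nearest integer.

-15240

Ligand charges: 4×(-1) from CN⁻ and 1×(+0) from bipy sum to -4; with overall charge -1, Fe is +3.
Fe sits in group 8; removing 3 electrons leaves Fe³⁺ with 8 − 3 = 5 d electrons.
The d⁵ electrons fill as t₂g⁵ eg⁰.
CFSE(orbital) = 5×(-0.4Δo) + 0×(0.6Δo) = -2.0Δo; with Δo = 31970 cm⁻¹ that is -63940 cm⁻¹.
Pairing penalty: 2 pairs vs 0 in the high-spin reference → 2 extra × P = 48700 cm⁻¹.
Overall CFSE = -63940 + 48700 = -15240 cm⁻¹.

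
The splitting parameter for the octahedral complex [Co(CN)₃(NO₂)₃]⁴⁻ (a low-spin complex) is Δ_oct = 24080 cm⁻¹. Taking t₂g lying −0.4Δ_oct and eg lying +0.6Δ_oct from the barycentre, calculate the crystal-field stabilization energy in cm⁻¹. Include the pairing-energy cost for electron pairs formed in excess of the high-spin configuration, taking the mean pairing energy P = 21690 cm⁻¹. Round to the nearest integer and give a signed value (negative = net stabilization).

-21654

Ligand charges: 3×(-1) from CN⁻ and 3×(-1) from NO₂⁻ sum to -6; with overall charge -4, Co is +2.
Co²⁺: group 9, so d-count = 9 − 2 = 7.
Electron filling gives t₂g⁶ eg¹.
The orbital stabilization is -1.8Δ_oct = -1.8 × 24080 = -43344 cm⁻¹.
Relative to high-spin t₂g⁵ eg² (2 paired), the low-spin configuration has 1 additional pair, contributing +1 × 21690 = +21690 cm⁻¹.
Net CFSE = -43344 + 21690 = -21654 cm⁻¹.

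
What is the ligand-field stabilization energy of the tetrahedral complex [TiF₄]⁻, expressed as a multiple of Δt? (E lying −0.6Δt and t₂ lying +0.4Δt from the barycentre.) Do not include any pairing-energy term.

Each F⁻ contributes -1; 4 × (-1) = -4. With overall charge -1, Ti is in the +3 oxidation state.
Group 4 minus oxidation state +3 gives a d¹ configuration for Ti³⁺.
Tetrahedral fields are weak (Δₜ ≈ 4/9 Δₒ), so electrons fill high-spin.
Configuration: e¹ t₂⁰.
CFSE = 1(-0.6Δt) + 0(0.4Δt) = -0.6Δt + 0.0Δt = -0.6Δt.

-0.6 Δt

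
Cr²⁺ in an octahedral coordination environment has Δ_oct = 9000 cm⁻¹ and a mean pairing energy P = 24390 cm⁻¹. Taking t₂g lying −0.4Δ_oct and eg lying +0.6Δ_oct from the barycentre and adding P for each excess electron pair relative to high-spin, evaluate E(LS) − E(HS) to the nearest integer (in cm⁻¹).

Group 6 minus oxidation state +2 gives a d⁴ configuration for Cr²⁺.
In the high-spin limit (t₂g³ eg¹) the orbital term is -0.6Δ_oct = -5400 cm⁻¹, with no excess pairing.
Low-spin t₂g⁴ eg⁰ gives -1.6Δ_oct = -14400 cm⁻¹, but forming 1 extra pair costs 1P = 24390 cm⁻¹, so E(LS) = -14400 + 24390 = 9990 cm⁻¹.
Thus E(LS) − E(HS) = 15390 cm⁻¹.

15390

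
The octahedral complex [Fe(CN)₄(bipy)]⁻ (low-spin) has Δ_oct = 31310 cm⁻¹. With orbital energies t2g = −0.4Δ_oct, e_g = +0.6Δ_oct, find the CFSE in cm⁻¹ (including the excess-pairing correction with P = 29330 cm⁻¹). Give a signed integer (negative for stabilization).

-3960

Ligand charges: 4×(-1) from CN⁻ and 1×(+0) from bipy sum to -4; with overall charge -1, Fe is +3.
Fe³⁺: group 8, so d-count = 8 − 3 = 5.
Electron filling gives t2g^5 e_g^0.
The orbital stabilization is -2.0Δ_oct = -2.0 × 31310 = -62620 cm⁻¹.
High-spin d⁵ would be t2g^3 e_g^2 with 0 pairs; low-spin has 2, so 2 excess pairs cost +2P = +58660 cm⁻¹.
Combining: -62620 + 58660 = -3960 cm⁻¹.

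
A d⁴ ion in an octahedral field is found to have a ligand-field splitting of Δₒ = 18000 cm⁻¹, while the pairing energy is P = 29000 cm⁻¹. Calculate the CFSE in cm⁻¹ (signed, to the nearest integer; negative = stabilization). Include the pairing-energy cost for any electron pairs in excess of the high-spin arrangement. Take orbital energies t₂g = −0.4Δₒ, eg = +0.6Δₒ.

-10800

Since Δₒ = 18000 cm⁻¹ < P = 29000 cm⁻¹, the complex adopts the high-spin configuration.
Configuration: t₂g³ eg¹.
Orbital CFSE = -0.6Δₒ = -0.6 × 18000 = -10800 cm⁻¹.
High-spin has no excess pairs, so no pairing correction applies.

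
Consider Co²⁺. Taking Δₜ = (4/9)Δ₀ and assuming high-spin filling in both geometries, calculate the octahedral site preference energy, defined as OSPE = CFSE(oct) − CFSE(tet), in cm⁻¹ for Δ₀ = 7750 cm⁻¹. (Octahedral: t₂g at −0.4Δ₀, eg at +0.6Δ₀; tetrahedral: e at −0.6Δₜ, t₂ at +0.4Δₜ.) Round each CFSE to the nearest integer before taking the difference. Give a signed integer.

-2067

Group 9 minus oxidation state +2 gives a d⁷ configuration for Co²⁺.
Octahedral (high-spin): t2g^5 e_g^2, CFSE = 5(−0.4) + 2(+0.6) = -0.8Δ₀ = -0.8 × 7750 = -6200 cm⁻¹.
Tetrahedral e^4 t2^3 gives -1.2Δₜ = -1.2 × (4/9) × 7750 = -4133 cm⁻¹.
OSPE = CFSE(oct) − CFSE(tet) = -6200 − (-4133) = -2067 cm⁻¹.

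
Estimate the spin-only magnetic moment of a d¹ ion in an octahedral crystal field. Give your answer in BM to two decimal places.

1.73 BM

Configuration: t₂g¹ eg⁰ → 1 unpaired electron.
μ(spin-only) = √[1(1+2)] = √3 ≈ 1.73 BM.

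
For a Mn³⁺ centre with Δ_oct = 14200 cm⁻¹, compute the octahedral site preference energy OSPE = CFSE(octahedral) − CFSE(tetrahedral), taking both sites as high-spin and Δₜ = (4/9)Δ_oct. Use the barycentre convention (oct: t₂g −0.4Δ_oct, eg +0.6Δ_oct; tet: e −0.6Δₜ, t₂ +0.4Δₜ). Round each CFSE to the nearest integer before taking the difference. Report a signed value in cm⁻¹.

-5996

Mn sits in group 7; removing 3 electrons leaves Mn³⁺ with 7 − 3 = 4 d electrons.
Octahedral (high-spin): t2g^3 e_g^1, CFSE = 3(−0.4) + 1(+0.6) = -0.6Δ_oct = -0.6 × 14200 = -8520 cm⁻¹.
In a tetrahedral site the filling is e^2 t2^2: CFSE(tet) = -0.4Δₜ = -0.4 × (4/9)(14200) = -2524 cm⁻¹.
OSPE = CFSE(oct) − CFSE(tet) = -8520 − (-2524) = -5996 cm⁻¹.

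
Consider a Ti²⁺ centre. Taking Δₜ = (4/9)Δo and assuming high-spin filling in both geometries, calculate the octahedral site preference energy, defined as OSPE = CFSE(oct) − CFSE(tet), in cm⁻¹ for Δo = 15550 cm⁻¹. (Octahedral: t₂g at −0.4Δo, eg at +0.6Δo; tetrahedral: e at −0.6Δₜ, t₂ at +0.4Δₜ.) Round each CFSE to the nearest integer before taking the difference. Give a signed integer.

-4147

Ti sits in group 4; removing 2 electrons leaves Ti²⁺ with 4 − 2 = 2 d electrons.
Octahedral high-spin t₂g² eg⁰: CFSE = -0.8 × 15550 = -12440 cm⁻¹.
Tetrahedral e² t₂⁰ gives -1.2Δₜ = -1.2 × (4/9) × 15550 = -8293 cm⁻¹.
Subtracting, OSPE = -12440 − (-8293) = -4147 cm⁻¹.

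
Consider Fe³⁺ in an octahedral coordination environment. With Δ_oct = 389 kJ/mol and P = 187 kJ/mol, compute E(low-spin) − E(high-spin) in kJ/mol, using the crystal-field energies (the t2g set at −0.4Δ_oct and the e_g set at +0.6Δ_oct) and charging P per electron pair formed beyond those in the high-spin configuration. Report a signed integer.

-404

Fe sits in group 8; removing 3 electrons leaves Fe³⁺ with 8 − 3 = 5 d electrons.
In the high-spin limit (t2g^3 e_g^2) the orbital term is 0.0Δ_oct = 0 kJ/mol, with no excess pairing.
Low-spin t2g^5 e_g^0 gives -2.0Δ_oct = -778 kJ/mol, but forming 2 extra pairs costs 2P = 374 kJ/mol, so E(LS) = -778 + 374 = -404 kJ/mol.
E(LS) − E(HS) = -404 − (0) = -404 kJ/mol.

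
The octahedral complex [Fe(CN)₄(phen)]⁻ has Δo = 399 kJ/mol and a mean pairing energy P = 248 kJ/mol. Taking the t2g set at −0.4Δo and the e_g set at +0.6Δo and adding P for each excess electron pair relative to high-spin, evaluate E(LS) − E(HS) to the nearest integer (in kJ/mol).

Ligand charges: 4×(-1) from CN⁻ and 1×(+0) from phen sum to -4; with overall charge -1, Fe is +3.
Fe³⁺: group 8, so d-count = 8 − 3 = 5.
In the high-spin limit (t2g^3 e_g^2) the orbital term is 0.0Δo = 0 kJ/mol, with no excess pairing.
Low-spin: t2g^5 e_g^0, orbital CFSE = -2.0Δo = -798 kJ/mol; plus 2 excess pairs × P = +496 kJ/mol; total -302 kJ/mol.
E(LS) − E(HS) = -302 − (0) = -302 kJ/mol.

-302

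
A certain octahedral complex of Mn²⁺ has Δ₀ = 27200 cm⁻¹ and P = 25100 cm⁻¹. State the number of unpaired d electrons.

Mn²⁺: group 7, so d-count = 7 − 2 = 5.
Δ₀ > P, so pairing is preferred: the ground state is low-spin.
Configuration: t₂g⁵ eg⁰.
Unpaired electrons: 1.

1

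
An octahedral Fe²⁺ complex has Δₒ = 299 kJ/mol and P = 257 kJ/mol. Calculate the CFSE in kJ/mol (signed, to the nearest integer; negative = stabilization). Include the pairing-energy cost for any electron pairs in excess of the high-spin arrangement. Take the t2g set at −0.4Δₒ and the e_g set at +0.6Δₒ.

Group 8 minus oxidation state +2 gives a d⁶ configuration for Fe²⁺.
Since Δₒ = 299 kJ/mol > P = 257 kJ/mol, the complex adopts the low-spin configuration.
Filling d⁶ accordingly: t2g^6 e_g^0.
Orbital CFSE = -2.4Δₒ = -2.4 × 299 = -718 kJ/mol.
Excess pairs vs high-spin: 3 − 1 = 2; pairing cost = +514 kJ/mol.
Net CFSE = -718 + 514 = -204 kJ/mol.

-204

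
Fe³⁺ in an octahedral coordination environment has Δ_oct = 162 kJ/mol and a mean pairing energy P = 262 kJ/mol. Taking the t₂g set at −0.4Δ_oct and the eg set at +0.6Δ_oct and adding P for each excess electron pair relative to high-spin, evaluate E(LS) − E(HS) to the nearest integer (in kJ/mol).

200

Fe is in group 8, so Fe³⁺ is d⁵ (8 − 3 = 5).
High-spin: t₂g³ eg², CFSE = 0.0Δ_oct = 0 kJ/mol.
Low-spin: t₂g⁵ eg⁰, orbital CFSE = -2.0Δ_oct = -324 kJ/mol; plus 2 excess pairs × P = +524 kJ/mol; total 200 kJ/mol.
E(LS) − E(HS) = 200 − (0) = 200 kJ/mol.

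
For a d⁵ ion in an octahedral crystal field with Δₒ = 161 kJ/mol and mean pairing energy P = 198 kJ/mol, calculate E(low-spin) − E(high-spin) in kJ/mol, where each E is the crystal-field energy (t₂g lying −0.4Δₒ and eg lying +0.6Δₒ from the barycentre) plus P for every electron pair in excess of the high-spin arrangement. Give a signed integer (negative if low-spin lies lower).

74

High-spin: t₂g³ eg², CFSE = 0.0Δₒ = 0 kJ/mol.
For low-spin the configuration is t₂g⁵ eg⁰: orbital energy -2.0 × 161 = -322 kJ/mol, and 2 additional pairs relative to high-spin add 396 kJ/mol, giving 74 kJ/mol.
E(LS) − E(HS) = 74 − (0) = 74 kJ/mol.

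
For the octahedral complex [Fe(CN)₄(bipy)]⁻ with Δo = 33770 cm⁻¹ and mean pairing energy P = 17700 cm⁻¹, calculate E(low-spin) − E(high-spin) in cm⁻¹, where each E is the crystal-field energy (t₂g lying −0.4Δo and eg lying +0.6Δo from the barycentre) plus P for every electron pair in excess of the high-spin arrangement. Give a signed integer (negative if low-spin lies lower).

Ligand charges: 4×(-1) from CN⁻ and 1×(+0) from bipy sum to -4; with overall charge -1, Fe is +3.
Group 8 minus oxidation state +3 gives a d⁵ configuration for Fe³⁺.
In the high-spin limit (t₂g³ eg²) the orbital term is 0.0Δo = 0 cm⁻¹, with no excess pairing.
For low-spin the configuration is t₂g⁵ eg⁰: orbital energy -2.0 × 33770 = -67540 cm⁻¹, and 2 additional pairs relative to high-spin add 35400 cm⁻¹, giving -32140 cm⁻¹.
The difference is -32140 − (0) = -32140 cm⁻¹, so low-spin lies lower.

-32140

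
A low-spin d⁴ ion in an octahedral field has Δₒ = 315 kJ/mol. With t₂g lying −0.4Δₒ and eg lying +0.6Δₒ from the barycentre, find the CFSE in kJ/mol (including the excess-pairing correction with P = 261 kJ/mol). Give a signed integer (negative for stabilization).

-243

Electron filling gives t₂g⁴ eg⁰.
The orbital stabilization is -1.6Δₒ = -1.6 × 315 = -504 kJ/mol.
Pairing penalty: 1 pair vs 0 in the high-spin reference → 1 extra × P = 261 kJ/mol.
Combining: -504 + 261 = -243 kJ/mol.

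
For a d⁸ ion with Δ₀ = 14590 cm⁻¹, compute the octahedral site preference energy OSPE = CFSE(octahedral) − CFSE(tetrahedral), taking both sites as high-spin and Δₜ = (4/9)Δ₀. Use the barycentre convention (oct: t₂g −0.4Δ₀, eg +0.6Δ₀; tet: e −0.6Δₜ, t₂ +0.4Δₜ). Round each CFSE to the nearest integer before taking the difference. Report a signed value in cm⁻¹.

-12320

Octahedral high-spin t₂g⁶ eg²: CFSE = -1.2 × 14590 = -17508 cm⁻¹.
Tetrahedral e⁴ t₂⁴ gives -0.8Δₜ = -0.8 × (4/9) × 14590 = -5188 cm⁻¹.
OSPE = -17508 − (-5188) = -12320 cm⁻¹.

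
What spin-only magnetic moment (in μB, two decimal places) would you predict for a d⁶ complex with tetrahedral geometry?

Tetrahedral splitting is small, so the complex is high-spin.
Configuration: e³ t₂³ → 4 unpaired electrons.
μ(spin-only) = √[4(4+2)] = √24 ≈ 4.90 μB.

4.90 μB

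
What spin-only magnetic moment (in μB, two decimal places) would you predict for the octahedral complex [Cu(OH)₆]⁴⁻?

1.73 μB

Each OH⁻ contributes -1; 6 × (-1) = -6. With overall charge -4, Cu is in the +2 oxidation state.
Cu sits in group 11; removing 2 electrons leaves Cu²⁺ with 11 − 2 = 9 d electrons.
Configuration: t₂g⁶ eg³ → 1 unpaired electron.
μ(spin-only) = √[1(1+2)] = √3 ≈ 1.73 μB.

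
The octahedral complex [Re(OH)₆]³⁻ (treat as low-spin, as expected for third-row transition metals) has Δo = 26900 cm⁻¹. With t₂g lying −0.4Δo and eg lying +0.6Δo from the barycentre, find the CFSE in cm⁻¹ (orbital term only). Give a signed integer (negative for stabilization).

Each OH⁻ contributes -1; 6 × (-1) = -6. With overall charge -3, Re is in the +3 oxidation state.
Group 7 minus oxidation state +3 gives a d⁴ configuration for Re³⁺.
Electron filling gives t₂g⁴ eg⁰.
The orbital stabilization is -1.6Δo = -1.6 × 26900 = -43040 cm⁻¹.

-43040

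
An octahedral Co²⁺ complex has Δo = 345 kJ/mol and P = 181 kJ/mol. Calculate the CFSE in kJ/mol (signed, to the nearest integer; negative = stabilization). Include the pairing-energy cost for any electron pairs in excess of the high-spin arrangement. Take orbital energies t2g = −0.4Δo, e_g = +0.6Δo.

Group 9 minus oxidation state +2 gives a d⁷ configuration for Co²⁺.
Δo > P, so pairing is preferred: the ground state is low-spin.
Configuration: t2g^6 e_g^1.
Orbital CFSE = -1.8Δo = -1.8 × 345 = -621 kJ/mol.
Excess pairs vs high-spin: 3 − 2 = 1; pairing cost = +181 kJ/mol.
Net CFSE = -621 + 181 = -440 kJ/mol.

-440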